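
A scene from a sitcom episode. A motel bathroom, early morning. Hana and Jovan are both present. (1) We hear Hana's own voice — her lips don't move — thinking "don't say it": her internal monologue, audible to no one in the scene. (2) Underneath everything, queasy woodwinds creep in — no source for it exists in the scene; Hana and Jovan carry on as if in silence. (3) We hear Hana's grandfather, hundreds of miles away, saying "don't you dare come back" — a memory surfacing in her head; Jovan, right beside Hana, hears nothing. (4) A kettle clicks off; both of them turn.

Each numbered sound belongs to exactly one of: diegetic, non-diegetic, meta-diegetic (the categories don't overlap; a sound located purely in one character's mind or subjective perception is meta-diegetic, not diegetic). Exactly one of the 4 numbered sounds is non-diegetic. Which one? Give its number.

2

(1) is meta-diegetic: it's Hana's unspoken thought, heard only by the audience via her subjectivity.
(2) is non-diegetic: it has no source in the story world and no character can hear it — it's underscore.
(3) it's Hana's recollection rendered as sound; the other character can't hear it → meta-diegetic.
(4) is diegetic: the sound comes from a kettle physically present in the location.
Only (2) is non-diegetic.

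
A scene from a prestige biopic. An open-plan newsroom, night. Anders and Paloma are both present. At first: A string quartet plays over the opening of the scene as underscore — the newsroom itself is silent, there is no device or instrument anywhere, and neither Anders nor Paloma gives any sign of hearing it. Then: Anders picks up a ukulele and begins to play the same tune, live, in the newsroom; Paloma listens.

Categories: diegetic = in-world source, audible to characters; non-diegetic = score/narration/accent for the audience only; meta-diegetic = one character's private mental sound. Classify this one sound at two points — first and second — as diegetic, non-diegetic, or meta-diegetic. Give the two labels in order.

First: no in-world source exists and no character can hear it — underscore → non-diegetic.
Second: a ukulele is now a real source in the story world and the characters hear it → diegetic.

non-diegetic, diegetic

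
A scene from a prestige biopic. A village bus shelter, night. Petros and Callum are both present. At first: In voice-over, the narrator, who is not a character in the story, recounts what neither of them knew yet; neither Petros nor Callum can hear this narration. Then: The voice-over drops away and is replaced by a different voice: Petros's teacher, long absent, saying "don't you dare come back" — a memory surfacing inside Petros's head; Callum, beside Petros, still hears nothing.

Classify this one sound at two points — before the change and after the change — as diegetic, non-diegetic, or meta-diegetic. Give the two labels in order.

Before the change: the external narrator addresses only the audience — outside the story world → non-diegetic.
After the change: the replacement voice is a memory inside Petros's mind specifically → meta-diegetic.

non-diegetic, meta-diegetic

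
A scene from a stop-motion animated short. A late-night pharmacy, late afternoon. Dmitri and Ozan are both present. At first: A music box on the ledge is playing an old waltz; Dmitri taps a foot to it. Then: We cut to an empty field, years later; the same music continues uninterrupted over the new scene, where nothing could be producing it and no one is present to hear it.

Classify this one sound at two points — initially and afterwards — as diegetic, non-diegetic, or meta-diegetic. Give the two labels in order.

diegetic, non-diegetic

Initially: a music box is a real in-scene source and Dmitri reacts to it → diegetic.
Afterwards: there is no longer any in-world source and no one can hear it — it has become underscore → non-diegetic.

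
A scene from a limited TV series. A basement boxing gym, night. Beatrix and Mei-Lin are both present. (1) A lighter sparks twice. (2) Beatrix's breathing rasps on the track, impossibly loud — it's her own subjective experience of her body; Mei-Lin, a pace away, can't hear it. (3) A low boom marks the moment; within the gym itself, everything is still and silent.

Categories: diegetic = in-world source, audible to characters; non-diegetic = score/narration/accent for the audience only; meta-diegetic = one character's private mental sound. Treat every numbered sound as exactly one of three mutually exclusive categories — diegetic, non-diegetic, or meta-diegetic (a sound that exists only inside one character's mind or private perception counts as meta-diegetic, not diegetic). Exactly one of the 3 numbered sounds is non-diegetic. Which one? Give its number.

(1) a lighter is a real object/event in the scene's world → diegetic.
(2) a subjective body sound — Beatrix's private perception, inaudible to Mei-Lin → meta-diegetic.
(3) an editorial stinger — it belongs to the cut, not the story world → non-diegetic.
Only (3) is non-diegetic.

3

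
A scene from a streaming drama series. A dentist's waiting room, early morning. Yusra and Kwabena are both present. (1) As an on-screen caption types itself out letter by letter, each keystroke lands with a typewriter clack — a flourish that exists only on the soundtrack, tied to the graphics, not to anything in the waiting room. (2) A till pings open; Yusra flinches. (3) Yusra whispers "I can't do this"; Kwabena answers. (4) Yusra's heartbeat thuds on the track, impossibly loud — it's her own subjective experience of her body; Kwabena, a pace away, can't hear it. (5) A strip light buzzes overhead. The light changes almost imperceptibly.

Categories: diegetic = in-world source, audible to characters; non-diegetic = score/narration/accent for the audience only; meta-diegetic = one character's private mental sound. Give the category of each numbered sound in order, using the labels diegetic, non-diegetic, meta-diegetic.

Sound (1): the caption isn't part of the story world, so neither is the sound tied to it, so non-diegetic.
(2) is diegetic: an in-world source (a till); characters could hear it.
Sound (3): spoken by a character present in the story world, so diegetic.
(4) it's Yusra's internal bodily sensation rendered as sound; only Yusra 'hears' it → meta-diegetic.
(5) it's the actual ambient sound of the location → diegetic.

non-diegetic, diegetic, diegetic, meta-diegetic, diegetic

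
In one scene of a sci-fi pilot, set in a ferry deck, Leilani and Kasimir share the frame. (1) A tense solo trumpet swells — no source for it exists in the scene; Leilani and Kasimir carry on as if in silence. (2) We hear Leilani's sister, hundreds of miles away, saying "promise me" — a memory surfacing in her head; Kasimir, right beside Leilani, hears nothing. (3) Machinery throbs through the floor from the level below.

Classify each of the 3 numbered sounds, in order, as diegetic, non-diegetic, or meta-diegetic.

Sound (1): score with no on-screen or off-screen source; it exists for the audience alone, so non-diegetic.
(2) is meta-diegetic: it's Leilani's recollection rendered as sound; the other character can't hear it.
Sound (3): machinery is part of the location's real environment, so diegetic.

non-diegetic, meta-diegetic, diegetic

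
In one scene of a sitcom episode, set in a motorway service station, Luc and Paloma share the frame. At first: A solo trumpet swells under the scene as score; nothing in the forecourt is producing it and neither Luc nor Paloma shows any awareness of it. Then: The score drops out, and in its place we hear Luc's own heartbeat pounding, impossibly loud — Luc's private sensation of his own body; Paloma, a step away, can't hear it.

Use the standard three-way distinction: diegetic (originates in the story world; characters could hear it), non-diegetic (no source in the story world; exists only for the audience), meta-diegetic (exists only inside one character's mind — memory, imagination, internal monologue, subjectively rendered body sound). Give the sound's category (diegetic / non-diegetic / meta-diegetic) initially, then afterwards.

non-diegetic, meta-diegetic

Initially: underscore with no in-world source, inaudible to the characters → non-diegetic.
Afterwards: the body sound is Luc's subjective perception alone — Paloma can't hear it → meta-diegetic.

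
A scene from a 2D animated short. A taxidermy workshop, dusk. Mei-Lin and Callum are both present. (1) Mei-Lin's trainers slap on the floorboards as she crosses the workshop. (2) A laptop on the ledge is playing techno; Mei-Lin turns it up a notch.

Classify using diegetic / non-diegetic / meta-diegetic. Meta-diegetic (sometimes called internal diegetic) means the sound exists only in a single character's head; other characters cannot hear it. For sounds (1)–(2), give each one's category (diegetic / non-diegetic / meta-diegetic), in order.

diegetic, diegetic

(1) is diegetic: it's the physical sound of Mei-Lin moving in the space.
(2) is diegetic: the music comes from an on-screen device that Mei-Lin responds to.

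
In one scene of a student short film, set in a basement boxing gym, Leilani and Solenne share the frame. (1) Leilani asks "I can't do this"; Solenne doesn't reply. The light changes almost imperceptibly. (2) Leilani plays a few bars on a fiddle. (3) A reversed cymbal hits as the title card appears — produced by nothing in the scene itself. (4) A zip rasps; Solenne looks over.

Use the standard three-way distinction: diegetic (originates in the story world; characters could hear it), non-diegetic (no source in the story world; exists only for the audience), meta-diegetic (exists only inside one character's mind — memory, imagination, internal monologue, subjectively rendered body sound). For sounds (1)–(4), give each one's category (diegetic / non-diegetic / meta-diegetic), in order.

diegetic, diegetic, non-diegetic, diegetic

(1) Leilani is a character speaking aloud in the scene → diegetic.
(2) Leilani is producing the music live, in the story world → diegetic.
(3) an editorial stinger — it belongs to the cut, not the story world → non-diegetic.
(4) is diegetic: the sound comes from a zip physically present in the location.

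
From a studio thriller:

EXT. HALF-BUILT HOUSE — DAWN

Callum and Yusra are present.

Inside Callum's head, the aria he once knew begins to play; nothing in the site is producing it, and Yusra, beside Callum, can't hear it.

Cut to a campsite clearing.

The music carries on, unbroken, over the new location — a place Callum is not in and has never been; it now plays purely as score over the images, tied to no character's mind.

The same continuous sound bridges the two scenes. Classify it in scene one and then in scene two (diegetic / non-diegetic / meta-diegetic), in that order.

meta-diegetic, non-diegetic

Scene one: the music exists only inside Callum's mind; Yusra can't hear it → meta-diegetic.
Scene two: it's detached from Callum entirely and plays over unrelated images with no in-world source — conventional underscore → non-diegetic.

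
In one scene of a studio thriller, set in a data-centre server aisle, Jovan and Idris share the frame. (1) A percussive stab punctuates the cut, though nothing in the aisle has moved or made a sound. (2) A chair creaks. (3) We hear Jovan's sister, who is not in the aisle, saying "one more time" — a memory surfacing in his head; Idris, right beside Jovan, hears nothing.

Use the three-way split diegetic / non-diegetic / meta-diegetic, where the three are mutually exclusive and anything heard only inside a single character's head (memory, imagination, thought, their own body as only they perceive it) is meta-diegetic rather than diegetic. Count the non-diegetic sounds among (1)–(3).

1

(1) is non-diegetic: it's a sound-design accent with no in-world source; no one in the scene can hear it.
(2) a chair is a real object/event in the scene's world → diegetic.
(3) the voice is a memory playing only inside Jovan's mind; Idris can't hear it → meta-diegetic.
Non-diegetic: (1) — that's 1.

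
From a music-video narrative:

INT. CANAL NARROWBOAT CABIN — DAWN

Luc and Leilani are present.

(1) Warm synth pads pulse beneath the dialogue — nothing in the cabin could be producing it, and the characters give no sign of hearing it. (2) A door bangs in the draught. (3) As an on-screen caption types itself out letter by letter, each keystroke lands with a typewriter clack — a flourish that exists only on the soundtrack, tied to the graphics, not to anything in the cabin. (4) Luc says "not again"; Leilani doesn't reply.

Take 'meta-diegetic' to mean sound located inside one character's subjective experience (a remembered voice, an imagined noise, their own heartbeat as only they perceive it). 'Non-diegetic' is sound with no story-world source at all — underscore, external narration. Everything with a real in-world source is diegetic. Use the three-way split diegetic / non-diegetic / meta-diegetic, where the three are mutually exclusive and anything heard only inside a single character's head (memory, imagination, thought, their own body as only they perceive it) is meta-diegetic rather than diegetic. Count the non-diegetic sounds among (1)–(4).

(1) it has no source in the story world and no character can hear it — it's underscore → non-diegetic.
(2) is diegetic: an in-world source (a door); characters could hear it.
(3) is non-diegetic: sound married to a title/caption — outside the diegesis by definition.
(4) on-screen dialogue — Luc speaks and Leilani is there to hear → diegetic.
So 2 of the 4 are non-diegetic: (1), (3).

2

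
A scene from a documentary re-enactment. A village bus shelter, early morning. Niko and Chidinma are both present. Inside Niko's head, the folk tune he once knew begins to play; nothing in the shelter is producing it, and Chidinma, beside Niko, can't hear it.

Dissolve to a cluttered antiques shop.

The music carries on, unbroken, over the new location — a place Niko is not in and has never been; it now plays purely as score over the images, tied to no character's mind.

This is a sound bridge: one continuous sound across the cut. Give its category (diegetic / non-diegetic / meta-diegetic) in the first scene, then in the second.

meta-diegetic, non-diegetic

Scene one: the music exists only inside Niko's mind; Chidinma can't hear it → meta-diegetic.
Scene two: it's detached from Niko entirely and plays over unrelated images with no in-world source — conventional underscore → non-diegetic.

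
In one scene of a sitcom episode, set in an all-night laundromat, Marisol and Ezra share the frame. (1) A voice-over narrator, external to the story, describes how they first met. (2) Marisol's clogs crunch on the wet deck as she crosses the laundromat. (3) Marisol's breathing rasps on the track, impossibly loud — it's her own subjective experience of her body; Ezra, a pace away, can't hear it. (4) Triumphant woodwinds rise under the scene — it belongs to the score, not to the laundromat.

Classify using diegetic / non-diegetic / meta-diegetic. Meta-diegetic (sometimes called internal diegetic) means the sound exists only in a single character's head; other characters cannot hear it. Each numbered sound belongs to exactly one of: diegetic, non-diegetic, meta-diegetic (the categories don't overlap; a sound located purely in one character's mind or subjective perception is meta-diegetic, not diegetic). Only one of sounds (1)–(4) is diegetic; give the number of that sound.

(1) external voice-over — not a character, not heard by anyone in the scene → non-diegetic.
(2) a character's body making contact with the set — an in-world sound → diegetic.
Sound (3): point-of-audition from inside Marisol's body; not a sound in the room, so meta-diegetic.
(4) score with no on-screen or off-screen source; it exists for the audience alone → non-diegetic.
Only (2) is diegetic.

2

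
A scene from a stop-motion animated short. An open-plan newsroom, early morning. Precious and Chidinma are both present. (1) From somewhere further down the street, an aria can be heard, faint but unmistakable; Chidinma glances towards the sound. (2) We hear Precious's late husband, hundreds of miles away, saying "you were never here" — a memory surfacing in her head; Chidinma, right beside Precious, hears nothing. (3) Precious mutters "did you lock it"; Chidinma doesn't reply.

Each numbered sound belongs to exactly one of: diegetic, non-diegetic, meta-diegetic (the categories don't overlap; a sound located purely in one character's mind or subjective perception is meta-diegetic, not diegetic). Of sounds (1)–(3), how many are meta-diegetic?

1

Sound (1): the music has an off-screen but real-world source and a character hears it, so diegetic.
(2) is meta-diegetic: the voice is a memory playing only inside Precious's mind; Chidinma can't hear it.
(3) spoken by a character present in the story world → diegetic.
So 1 of the 3 is meta-diegetic: (2).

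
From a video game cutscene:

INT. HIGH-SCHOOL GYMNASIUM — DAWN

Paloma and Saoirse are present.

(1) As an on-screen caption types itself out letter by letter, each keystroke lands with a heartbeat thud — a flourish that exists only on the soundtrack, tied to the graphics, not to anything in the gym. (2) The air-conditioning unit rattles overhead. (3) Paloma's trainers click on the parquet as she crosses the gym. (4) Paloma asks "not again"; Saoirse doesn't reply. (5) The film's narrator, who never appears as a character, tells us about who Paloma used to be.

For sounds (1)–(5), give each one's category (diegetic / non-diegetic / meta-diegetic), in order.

non-diegetic, diegetic, diegetic, diegetic, non-diegetic

(1) is non-diegetic: the caption isn't part of the story world, so neither is the sound tied to it.
(2) is diegetic: the air-conditioning unit is part of the location's real environment.
(3) Paloma's footsteps are produced in the story world → diegetic.
(4) is diegetic: on-screen dialogue — Paloma speaks and Saoirse is there to hear.
Sound (5): external voice-over — not a character, not heard by anyone in the scene, so non-diegetic.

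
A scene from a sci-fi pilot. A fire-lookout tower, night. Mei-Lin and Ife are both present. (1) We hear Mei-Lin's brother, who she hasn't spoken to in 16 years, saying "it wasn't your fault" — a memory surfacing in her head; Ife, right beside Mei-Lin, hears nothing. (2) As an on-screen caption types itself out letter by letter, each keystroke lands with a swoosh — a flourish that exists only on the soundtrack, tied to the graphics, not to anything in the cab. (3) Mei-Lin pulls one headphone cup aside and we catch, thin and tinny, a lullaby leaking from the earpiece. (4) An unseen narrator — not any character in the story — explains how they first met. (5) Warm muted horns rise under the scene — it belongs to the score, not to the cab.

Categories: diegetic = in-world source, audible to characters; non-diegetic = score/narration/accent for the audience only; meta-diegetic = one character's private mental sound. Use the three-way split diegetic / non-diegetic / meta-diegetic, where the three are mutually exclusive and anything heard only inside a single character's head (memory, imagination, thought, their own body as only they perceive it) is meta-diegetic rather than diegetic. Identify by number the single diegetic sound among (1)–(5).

3

(1) it's Mei-Lin's recollection rendered as sound; the other character can't hear it → meta-diegetic.
(2) the caption isn't part of the story world, so neither is the sound tied to it → non-diegetic.
(3) is diegetic: it's leaking from a physical pair of headphones in the scene.
Sound (4): the narrator exists outside the story world, addressing only the audience, so non-diegetic.
Sound (5): score with no on-screen or off-screen source; it exists for the audience alone, so non-diegetic.
Only (3) is diegetic.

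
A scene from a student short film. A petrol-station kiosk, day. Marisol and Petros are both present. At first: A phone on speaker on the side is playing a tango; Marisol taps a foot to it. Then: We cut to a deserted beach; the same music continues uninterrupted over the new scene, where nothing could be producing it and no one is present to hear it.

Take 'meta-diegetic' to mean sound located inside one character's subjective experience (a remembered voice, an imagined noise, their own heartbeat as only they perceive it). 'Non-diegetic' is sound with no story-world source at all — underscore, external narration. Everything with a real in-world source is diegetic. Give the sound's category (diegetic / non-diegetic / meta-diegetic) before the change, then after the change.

diegetic, non-diegetic

Before the change: a phone on speaker is a real in-scene source and Marisol reacts to it → diegetic.
After the change: there is no longer any in-world source and no one can hear it — it has become underscore → non-diegetic.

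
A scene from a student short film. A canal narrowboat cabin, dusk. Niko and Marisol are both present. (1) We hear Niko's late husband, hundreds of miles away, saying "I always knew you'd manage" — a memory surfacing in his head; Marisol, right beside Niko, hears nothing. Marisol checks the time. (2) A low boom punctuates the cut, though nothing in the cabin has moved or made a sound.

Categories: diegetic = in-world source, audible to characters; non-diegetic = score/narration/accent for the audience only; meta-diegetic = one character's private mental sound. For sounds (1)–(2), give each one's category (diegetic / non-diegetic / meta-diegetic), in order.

meta-diegetic, non-diegetic

(1) is meta-diegetic: the voice is a memory playing only inside Niko's mind; Marisol can't hear it.
(2) nothing in the scene produces it; it's an accent added for the audience → non-diegetic.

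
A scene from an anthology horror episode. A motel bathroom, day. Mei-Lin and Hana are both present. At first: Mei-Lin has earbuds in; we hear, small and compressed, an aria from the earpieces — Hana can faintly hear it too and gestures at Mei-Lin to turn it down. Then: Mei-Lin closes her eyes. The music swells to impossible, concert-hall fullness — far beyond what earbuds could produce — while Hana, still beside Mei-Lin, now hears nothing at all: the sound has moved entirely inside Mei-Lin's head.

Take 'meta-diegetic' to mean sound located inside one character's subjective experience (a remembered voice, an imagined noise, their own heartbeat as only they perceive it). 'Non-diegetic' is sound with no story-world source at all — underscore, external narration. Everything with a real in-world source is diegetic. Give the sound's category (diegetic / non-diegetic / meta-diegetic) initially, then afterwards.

Initially: the earbuds are a physical source both characters can hear → diegetic.
Afterwards: the music now exists only as Mei-Lin's subjective experience; Hana can no longer hear it → meta-diegetic.

diegetic, meta-diegetic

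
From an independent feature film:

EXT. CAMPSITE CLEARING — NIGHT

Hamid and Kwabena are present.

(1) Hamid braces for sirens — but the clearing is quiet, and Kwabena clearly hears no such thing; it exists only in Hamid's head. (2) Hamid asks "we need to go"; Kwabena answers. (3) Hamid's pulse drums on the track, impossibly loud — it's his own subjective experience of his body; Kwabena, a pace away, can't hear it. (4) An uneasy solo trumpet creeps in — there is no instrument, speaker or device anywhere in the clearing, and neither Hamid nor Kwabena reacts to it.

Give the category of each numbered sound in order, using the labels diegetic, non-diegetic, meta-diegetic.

meta-diegetic, diegetic, meta-diegetic, non-diegetic

(1) is meta-diegetic: Hamid alone 'hears' it — an imagined sound, not present in the space.
(2) on-screen dialogue — Hamid speaks and Kwabena is there to hear → diegetic.
(3) point-of-audition from inside Hamid's body; not a sound in the room → meta-diegetic.
(4) nothing in the clearing produces it and the characters don't hear it — pure soundtrack → non-diegetic.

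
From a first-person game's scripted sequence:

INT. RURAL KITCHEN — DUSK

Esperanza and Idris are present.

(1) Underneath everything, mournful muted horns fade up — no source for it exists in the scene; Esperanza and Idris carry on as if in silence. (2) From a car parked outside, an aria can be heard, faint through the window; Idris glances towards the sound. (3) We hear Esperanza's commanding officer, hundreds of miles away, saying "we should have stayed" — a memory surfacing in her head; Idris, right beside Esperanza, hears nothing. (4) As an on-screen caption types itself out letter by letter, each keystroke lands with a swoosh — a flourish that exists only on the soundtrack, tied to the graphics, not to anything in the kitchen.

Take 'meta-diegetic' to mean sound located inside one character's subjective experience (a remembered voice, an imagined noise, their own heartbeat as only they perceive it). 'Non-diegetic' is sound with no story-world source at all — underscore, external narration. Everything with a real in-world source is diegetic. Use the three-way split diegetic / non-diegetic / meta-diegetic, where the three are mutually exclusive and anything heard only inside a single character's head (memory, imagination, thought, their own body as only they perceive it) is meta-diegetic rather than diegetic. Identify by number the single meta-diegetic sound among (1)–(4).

3

(1) is non-diegetic: score with no on-screen or off-screen source; it exists for the audience alone.
Sound (2): off-screen diegetic: the source is out of frame but still in the story's space, so diegetic.
(3) it's Esperanza's recollection rendered as sound; the other character can't hear it → meta-diegetic.
(4) is non-diegetic: sound married to a title/caption — outside the diegesis by definition.
Only (3) is meta-diegetic.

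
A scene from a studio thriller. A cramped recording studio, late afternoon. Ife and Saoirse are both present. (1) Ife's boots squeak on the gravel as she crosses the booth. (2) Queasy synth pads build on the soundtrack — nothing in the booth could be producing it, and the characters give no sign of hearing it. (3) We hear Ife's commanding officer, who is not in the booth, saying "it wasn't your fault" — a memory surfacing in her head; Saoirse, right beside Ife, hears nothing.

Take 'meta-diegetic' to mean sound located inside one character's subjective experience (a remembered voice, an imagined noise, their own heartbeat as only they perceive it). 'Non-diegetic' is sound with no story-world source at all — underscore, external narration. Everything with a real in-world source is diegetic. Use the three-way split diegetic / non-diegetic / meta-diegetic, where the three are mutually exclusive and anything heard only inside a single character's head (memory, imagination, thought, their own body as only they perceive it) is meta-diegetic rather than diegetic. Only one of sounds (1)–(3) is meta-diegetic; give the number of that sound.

3

(1) is diegetic: it's the physical sound of Ife moving in the space.
Sound (2): it has no source in the story world and no character can hear it — it's underscore, so non-diegetic.
Sound (3): the voice is a memory playing only inside Ife's mind; Saoirse can't hear it, so meta-diegetic.
Only (3) is meta-diegetic.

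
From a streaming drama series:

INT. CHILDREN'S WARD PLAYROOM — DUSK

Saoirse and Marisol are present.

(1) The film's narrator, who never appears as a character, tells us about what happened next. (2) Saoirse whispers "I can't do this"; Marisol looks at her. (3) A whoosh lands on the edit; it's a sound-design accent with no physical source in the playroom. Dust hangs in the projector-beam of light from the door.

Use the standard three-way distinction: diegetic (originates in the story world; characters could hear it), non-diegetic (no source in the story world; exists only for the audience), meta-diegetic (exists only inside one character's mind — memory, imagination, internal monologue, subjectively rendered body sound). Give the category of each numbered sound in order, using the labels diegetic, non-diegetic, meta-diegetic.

(1) commentary laid over the scene from outside the fiction → non-diegetic.
(2) is diegetic: Saoirse is a character speaking aloud in the scene.
Sound (3): an editorial stinger — it belongs to the cut, not the story world, so non-diegetic.

non-diegetic, diegetic, non-diegetic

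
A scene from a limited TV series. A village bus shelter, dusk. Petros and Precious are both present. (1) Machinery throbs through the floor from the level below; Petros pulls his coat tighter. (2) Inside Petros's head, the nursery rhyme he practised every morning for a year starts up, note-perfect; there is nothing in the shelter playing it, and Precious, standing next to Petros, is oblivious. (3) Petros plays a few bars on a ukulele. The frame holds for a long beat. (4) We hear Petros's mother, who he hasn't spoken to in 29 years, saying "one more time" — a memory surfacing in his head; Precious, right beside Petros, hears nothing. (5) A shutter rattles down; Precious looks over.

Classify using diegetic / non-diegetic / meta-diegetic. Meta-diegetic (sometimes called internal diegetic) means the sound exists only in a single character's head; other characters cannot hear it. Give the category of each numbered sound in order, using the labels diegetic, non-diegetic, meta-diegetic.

diegetic, meta-diegetic, diegetic, meta-diegetic, diegetic

(1) is diegetic: it's the actual ambient sound of the location.
Sound (2): it lives in Petros's subjectivity, not in the shelter, so meta-diegetic.
(3) is diegetic: Petros is producing the music live, in the story world.
Sound (4): the voice is a memory playing only inside Petros's mind; Precious can't hear it, so meta-diegetic.
(5) is diegetic: the sound comes from a shutter physically present in the location.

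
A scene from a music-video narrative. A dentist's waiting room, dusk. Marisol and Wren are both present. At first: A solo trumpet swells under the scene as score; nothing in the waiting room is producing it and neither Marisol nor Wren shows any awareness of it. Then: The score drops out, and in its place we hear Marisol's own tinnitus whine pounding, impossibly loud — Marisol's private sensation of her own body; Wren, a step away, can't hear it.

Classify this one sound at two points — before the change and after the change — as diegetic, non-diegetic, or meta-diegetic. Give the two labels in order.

Before the change: underscore with no in-world source, inaudible to the characters → non-diegetic.
After the change: the body sound is Marisol's subjective perception alone — Wren can't hear it → meta-diegetic.

non-diegetic, meta-diegetic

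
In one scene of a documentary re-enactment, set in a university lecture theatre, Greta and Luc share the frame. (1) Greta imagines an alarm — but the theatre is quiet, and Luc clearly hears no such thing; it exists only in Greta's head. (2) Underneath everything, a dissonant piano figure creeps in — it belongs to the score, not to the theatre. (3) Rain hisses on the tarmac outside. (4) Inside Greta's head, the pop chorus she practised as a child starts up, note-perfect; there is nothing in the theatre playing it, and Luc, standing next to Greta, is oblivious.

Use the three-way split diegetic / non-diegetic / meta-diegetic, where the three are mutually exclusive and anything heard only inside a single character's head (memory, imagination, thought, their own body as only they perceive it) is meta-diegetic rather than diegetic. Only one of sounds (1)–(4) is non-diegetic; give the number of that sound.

(1) is meta-diegetic: Greta alone 'hears' it — an imagined sound, not present in the space.
(2) nothing in the theatre produces it and the characters don't hear it — pure soundtrack → non-diegetic.
(3) ambient/room sound belonging to the story's physical space → diegetic.
(4) it lives in Greta's subjectivity, not in the theatre → meta-diegetic.
Only (2) is non-diegetic.

2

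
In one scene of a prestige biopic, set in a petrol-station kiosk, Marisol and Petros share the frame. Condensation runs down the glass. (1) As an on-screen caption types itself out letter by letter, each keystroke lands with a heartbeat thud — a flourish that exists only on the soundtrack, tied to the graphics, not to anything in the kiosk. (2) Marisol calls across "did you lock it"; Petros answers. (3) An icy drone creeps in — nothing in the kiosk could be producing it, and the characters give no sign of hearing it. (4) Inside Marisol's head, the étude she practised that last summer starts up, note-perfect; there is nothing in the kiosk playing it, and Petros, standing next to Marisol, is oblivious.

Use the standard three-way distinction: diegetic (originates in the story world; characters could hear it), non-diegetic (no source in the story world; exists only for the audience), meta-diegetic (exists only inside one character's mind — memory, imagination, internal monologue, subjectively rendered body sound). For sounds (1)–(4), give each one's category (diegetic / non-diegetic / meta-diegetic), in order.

(1) the caption isn't part of the story world, so neither is the sound tied to it → non-diegetic.
(2) spoken by a character present in the story world → diegetic.
Sound (3): nothing in the kiosk produces it and the characters don't hear it — pure soundtrack, so non-diegetic.
Sound (4): the music is a memory playing inside Marisol's mind alone; no real-world source, Petros can't hear it, so meta-diegetic.

non-diegetic, diegetic, non-diegetic, meta-diegetic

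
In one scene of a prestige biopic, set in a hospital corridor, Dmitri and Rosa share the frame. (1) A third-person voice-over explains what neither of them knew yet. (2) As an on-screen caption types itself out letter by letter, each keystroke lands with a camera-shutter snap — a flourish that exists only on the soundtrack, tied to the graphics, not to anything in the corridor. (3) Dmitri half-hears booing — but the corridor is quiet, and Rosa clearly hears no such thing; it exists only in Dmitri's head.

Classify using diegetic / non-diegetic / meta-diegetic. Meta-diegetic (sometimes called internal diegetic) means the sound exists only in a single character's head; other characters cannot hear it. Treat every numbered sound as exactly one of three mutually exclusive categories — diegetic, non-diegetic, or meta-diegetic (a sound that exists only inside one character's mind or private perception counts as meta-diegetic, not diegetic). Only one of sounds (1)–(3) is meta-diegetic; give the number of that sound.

(1) is non-diegetic: external voice-over — not a character, not heard by anyone in the scene.
(2) sound married to a title/caption — outside the diegesis by definition → non-diegetic.
(3) is meta-diegetic: subjective to Dmitri: the corridor is silent and Rosa hears nothing.
Only (3) is meta-diegetic.

3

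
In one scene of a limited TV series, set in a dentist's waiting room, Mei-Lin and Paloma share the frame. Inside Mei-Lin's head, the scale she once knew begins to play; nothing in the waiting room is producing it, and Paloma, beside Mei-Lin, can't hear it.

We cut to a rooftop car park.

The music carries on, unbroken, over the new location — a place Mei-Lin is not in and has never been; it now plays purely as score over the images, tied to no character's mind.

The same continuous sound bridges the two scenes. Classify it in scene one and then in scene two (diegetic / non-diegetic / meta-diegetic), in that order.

meta-diegetic, non-diegetic

Scene one: the music exists only inside Mei-Lin's mind; Paloma can't hear it → meta-diegetic.
Scene two: it's detached from Mei-Lin entirely and plays over unrelated images with no in-world source — conventional underscore → non-diegetic.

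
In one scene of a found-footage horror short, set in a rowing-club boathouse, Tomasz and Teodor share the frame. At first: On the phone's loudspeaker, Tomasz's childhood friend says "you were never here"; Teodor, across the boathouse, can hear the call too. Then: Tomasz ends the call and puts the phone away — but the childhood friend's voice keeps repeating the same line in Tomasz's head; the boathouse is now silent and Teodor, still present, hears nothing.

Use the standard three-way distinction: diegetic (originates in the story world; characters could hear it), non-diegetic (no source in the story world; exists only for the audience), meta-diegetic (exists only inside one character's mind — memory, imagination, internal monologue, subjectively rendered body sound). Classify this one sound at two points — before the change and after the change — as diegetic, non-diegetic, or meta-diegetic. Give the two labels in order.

diegetic, meta-diegetic

Before the change: the loudspeaker is an in-world source; both Tomasz and Teodor hear the call → diegetic.
After the change: with the phone off, the voice continues only as Tomasz's private mental replay — Teodor can't hear it → meta-diegetic.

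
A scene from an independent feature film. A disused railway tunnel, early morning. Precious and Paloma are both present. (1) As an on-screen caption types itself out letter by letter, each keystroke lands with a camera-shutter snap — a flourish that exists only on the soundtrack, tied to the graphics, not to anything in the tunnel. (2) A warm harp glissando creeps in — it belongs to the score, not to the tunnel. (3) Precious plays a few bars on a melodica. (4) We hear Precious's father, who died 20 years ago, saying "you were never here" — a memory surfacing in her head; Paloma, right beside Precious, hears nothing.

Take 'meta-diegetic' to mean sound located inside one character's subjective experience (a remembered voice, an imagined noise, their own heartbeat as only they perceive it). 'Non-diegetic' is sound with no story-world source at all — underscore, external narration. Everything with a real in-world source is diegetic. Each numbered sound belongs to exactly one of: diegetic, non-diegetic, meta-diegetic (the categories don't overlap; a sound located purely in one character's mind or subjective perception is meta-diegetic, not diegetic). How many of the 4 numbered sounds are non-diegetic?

2

Sound (1): sound married to a title/caption — outside the diegesis by definition, so non-diegetic.
Sound (2): score with no on-screen or off-screen source; it exists for the audience alone, so non-diegetic.
(3) the instrument and the performer are both in the scene → diegetic.
Sound (4): the voice is a memory playing only inside Precious's mind; Paloma can't hear it, so meta-diegetic.
Non-diegetic: (1), (2) — that's 2.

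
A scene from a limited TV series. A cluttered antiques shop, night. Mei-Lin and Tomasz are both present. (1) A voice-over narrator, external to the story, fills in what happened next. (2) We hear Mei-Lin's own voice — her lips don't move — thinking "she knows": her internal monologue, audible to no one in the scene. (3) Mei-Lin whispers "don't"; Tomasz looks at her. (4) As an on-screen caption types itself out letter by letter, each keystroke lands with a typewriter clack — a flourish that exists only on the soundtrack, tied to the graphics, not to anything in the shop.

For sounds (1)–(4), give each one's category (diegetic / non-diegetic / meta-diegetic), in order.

non-diegetic, meta-diegetic, diegetic, non-diegetic

(1) the narrator exists outside the story world, addressing only the audience → non-diegetic.
(2) Mei-Lin's thought-voice: a private mental sound no other character can hear → meta-diegetic.
Sound (3): spoken by a character present in the story world, so diegetic.
Sound (4): sound married to a title/caption — outside the diegesis by definition, so non-diegetic.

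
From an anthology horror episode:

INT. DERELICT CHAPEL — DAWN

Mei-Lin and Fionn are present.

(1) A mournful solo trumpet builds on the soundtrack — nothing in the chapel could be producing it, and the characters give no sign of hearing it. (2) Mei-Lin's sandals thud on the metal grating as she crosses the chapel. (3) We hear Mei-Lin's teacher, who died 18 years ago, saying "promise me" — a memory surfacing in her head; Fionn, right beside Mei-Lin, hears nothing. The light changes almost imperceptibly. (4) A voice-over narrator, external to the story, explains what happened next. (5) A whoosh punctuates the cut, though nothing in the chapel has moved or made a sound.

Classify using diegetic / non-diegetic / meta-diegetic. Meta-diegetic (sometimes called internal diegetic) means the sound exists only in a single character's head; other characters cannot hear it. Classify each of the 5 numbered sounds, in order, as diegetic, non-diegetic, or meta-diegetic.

Sound (1): score with no on-screen or off-screen source; it exists for the audience alone, so non-diegetic.
(2) it's the physical sound of Mei-Lin moving in the space → diegetic.
Sound (3): a remembered line, private to Mei-Lin — not present in the room, not audible to Fionn, so meta-diegetic.
(4) is non-diegetic: commentary laid over the scene from outside the fiction.
(5) is non-diegetic: it's a sound-design accent with no in-world source; no one in the scene can hear it.

non-diegetic, diegetic, meta-diegetic, non-diegetic, non-diegetic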